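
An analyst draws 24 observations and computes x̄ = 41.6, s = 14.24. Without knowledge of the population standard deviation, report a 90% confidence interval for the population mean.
(36.62, 46.58)

t-interval (σ unknown):
df = n - 1 = 23
t* = 1.714 for 90% confidence

Margin of error = t* · s/√n = 1.714 · 14.24/√24 = 4.98

CI: (36.62, 46.58)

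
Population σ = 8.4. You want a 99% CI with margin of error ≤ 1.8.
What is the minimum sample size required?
n ≥ 145

For margin E ≤ 1.8:
n ≥ (z* · σ / E)²
n ≥ (2.576 · 8.4 / 1.8)²
n ≥ 144.51

Minimum n = 145 (rounding up)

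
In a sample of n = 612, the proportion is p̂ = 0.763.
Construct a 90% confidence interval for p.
(0.735, 0.791)

Proportion CI:
SE = √(p̂(1-p̂)/n) = √(0.763 · 0.237 / 612) = 0.01719

z* = 1.645
Margin = z* · SE = 1.645 · 0.01719 = 0.0283

CI: 0.763 ± 0.0283 = (0.735, 0.791)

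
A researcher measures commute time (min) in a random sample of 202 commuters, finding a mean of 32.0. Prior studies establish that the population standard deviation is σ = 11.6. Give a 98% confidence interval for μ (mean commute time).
(30.10, 33.90)

z-interval (σ known):
z* = 2.326 for 98% confidence

Margin of error = z* · σ/√n = 2.326 · 11.6/√202 = 1.90

CI: (32.0 - 1.90, 32.0 + 1.90) = (30.10, 33.90)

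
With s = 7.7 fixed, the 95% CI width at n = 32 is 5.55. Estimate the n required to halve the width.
n ≈ 128

CI width ∝ 1/√n
To reduce width by factor 2, need √n to grow by 2 → need 2² = 4 times as many samples.

Current: n = 32, width = 5.55
New: n = 128, width ≈ 2.69

Width reduced by factor of 5.55/2.69 = 2.06.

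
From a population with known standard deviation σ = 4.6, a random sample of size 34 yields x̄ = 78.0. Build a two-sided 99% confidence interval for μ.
(75.97, 80.03)

z-interval (σ known):
z* = 2.576 for 99% confidence

Margin of error = z* · σ/√n = 2.576 · 4.6/√34 = 2.03

CI: (78.0 - 2.03, 78.0 + 2.03) = (75.97, 80.03)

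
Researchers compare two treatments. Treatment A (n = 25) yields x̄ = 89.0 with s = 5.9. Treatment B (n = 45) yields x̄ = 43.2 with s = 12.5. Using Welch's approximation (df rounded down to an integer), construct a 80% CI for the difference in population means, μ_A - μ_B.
(42.94, 48.66)

Difference: x̄₁ - x̄₂ = 45.80
SE = √(s₁²/n₁ + s₂²/n₂) = √(5.9²/25 + 12.5²/45) = 2.2056
df = 66.70 → 66 (Welch–Satterthwaite, rounded down)
t* = 1.295

CI: 45.80 ± 1.295 · 2.2056 = 45.80 ± 2.86 = (42.94, 48.66)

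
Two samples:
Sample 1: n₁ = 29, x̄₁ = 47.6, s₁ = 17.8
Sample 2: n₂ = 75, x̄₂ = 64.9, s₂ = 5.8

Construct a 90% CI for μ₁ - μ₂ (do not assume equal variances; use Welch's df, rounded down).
(-23.02, -11.58)

Difference: x̄₁ - x̄₂ = -17.30
SE = √(s₁²/n₁ + s₂²/n₂) = √(17.8²/29 + 5.8²/75) = 3.3725
df = 30.33 → 30 (Welch–Satterthwaite, rounded down)
t* = 1.697

CI: -17.30 ± 1.697 · 3.3725 = -17.30 ± 5.72 = (-23.02, -11.58)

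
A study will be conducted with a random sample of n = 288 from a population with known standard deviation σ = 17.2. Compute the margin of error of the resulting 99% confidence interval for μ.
Margin of error = 2.61

Margin of error = z* · σ/√n
= 2.576 · 17.2/√288
= 2.576 · 17.2/16.9706
= 2.61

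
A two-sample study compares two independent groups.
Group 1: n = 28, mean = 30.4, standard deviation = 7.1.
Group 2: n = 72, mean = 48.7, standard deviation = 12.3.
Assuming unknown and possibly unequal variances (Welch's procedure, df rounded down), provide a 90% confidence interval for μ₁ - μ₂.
(-21.58, -15.02)

Difference: x̄₁ - x̄₂ = -18.30
SE = √(s₁²/n₁ + s₂²/n₂) = √(7.1²/28 + 12.3²/72) = 1.9752
df = 83.53 → 83 (Welch–Satterthwaite, rounded down)
t* = 1.663

CI: -18.30 ± 1.663 · 1.9752 = -18.30 ± 3.28 = (-21.58, -15.02)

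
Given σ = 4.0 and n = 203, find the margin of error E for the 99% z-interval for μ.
Margin of error = 0.72

Margin of error = z* · σ/√n
= 2.576 · 4.0/√203
= 2.576 · 4.0/14.2478
= 0.72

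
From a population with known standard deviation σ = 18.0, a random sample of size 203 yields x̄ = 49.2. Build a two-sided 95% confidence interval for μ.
(46.72, 51.68)

z-interval (σ known):
z* = 1.960 for 95% confidence

Margin of error = z* · σ/√n = 1.960 · 18.0/√203 = 2.48

CI: (49.2 - 2.48, 49.2 + 2.48) = (46.72, 51.68)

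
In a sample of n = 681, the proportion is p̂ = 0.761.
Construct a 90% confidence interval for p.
(0.734, 0.788)

Proportion CI:
SE = √(p̂(1-p̂)/n) = √(0.761 · 0.239 / 681) = 0.01634

z* = 1.645
Margin = z* · SE = 1.645 · 0.01634 = 0.0269

CI: 0.761 ± 0.0269 = (0.734, 0.788)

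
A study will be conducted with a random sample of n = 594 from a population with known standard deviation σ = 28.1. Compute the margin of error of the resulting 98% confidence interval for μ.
Margin of error = 2.68

Margin of error = z* · σ/√n
= 2.326 · 28.1/√594
= 2.326 · 28.1/24.3721
= 2.68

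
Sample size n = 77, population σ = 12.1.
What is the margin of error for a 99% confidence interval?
Margin of error = 3.55

Margin of error = z* · σ/√n
= 2.576 · 12.1/√77
= 2.576 · 12.1/8.7750
= 3.55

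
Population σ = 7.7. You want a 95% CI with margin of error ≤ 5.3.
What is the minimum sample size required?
n ≥ 9

For margin E ≤ 5.3:
n ≥ (z* · σ / E)²
n ≥ (1.960 · 7.7 / 5.3)²
n ≥ 8.11

Minimum n = 9 (rounding up)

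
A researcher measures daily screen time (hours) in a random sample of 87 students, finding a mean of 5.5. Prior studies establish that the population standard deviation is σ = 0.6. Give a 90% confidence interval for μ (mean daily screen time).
(5.39, 5.61)

z-interval (σ known):
z* = 1.645 for 90% confidence

Margin of error = z* · σ/√n = 1.645 · 0.6/√87 = 0.11

CI: (5.5 - 0.11, 5.5 + 0.11) = (5.39, 5.61)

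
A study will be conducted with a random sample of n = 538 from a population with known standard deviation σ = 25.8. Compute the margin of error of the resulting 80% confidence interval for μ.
Margin of error = 1.43

Margin of error = z* · σ/√n
= 1.282 · 25.8/√538
= 1.282 · 25.8/23.1948
= 1.43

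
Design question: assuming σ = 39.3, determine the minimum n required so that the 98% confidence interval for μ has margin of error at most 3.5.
n ≥ 683

For margin E ≤ 3.5:
n ≥ (z* · σ / E)²
n ≥ (2.326 · 39.3 / 3.5)²
n ≥ 682.13

Minimum n = 683 (rounding up)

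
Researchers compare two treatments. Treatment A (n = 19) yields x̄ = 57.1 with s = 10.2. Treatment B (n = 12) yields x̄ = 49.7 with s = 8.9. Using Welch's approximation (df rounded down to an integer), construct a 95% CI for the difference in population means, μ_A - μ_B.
(0.24, 14.56)

Difference: x̄₁ - x̄₂ = 7.40
SE = √(s₁²/n₁ + s₂²/n₂) = √(10.2²/19 + 8.9²/12) = 3.4751
df = 25.92 → 25 (Welch–Satterthwaite, rounded down)
t* = 2.060

CI: 7.40 ± 2.060 · 3.4751 = 7.40 ± 7.16 = (0.24, 14.56)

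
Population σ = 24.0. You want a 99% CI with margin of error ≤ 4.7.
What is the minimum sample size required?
n ≥ 174

For margin E ≤ 4.7:
n ≥ (z* · σ / E)²
n ≥ (2.576 · 24.0 / 4.7)²
n ≥ 173.03

Minimum n = 174 (rounding up)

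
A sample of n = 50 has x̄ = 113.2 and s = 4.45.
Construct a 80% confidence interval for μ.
(112.38, 114.02)

t-interval (σ unknown):
df = n - 1 = 49
t* = 1.299 for 80% confidence

Margin of error = t* · s/√n = 1.299 · 4.45/√50 = 0.82

CI: (112.38, 114.02)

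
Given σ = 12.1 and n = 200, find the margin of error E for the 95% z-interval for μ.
Margin of error = 1.68

Margin of error = z* · σ/√n
= 1.960 · 12.1/√200
= 1.960 · 12.1/14.1421
= 1.68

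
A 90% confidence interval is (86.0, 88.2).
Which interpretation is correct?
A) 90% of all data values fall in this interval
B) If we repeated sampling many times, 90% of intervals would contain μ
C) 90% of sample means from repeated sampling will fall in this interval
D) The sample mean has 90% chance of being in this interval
B

A) Wrong — a CI is about the parameter μ, not individual data values.
B) Correct — this is the frequentist long-run coverage interpretation.
C) Wrong — coverage applies to intervals containing μ, not to future x̄ values.
D) Wrong — x̄ is observed and sits in the interval by construction.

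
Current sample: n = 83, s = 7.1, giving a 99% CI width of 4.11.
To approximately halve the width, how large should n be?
n ≈ 332

CI width ∝ 1/√n
To reduce width by factor 2, need √n to grow by 2 → need 2² = 4 times as many samples.

Current: n = 83, width = 4.11
New: n = 332, width ≈ 2.02

Width reduced by factor of 4.11/2.02 = 2.03.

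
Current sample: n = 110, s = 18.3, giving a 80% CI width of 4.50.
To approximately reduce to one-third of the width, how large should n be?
n ≈ 990

CI width ∝ 1/√n
To reduce width by factor 3, need √n to grow by 3 → need 3² = 9 times as many samples.

Current: n = 110, width = 4.50
New: n = 990, width ≈ 1.49

Width reduced by factor of 4.50/1.49 = 3.02.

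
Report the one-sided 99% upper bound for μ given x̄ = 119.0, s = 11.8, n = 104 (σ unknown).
μ ≤ 121.73

Upper bound (one-sided):
t* = 2.363 (one-sided for 99%)
Upper bound = x̄ + t* · s/√n = 119.0 + 2.363 · 11.8/√104 = 121.73

We are 99% confident that μ ≤ 121.73.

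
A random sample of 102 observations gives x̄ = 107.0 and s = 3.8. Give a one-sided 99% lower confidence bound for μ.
μ ≥ 106.11

Lower bound (one-sided):
t* = 2.364 (one-sided for 99%)
Lower bound = x̄ - t* · s/√n = 107.0 - 2.364 · 3.8/√102 = 106.11

We are 99% confident that μ ≥ 106.11.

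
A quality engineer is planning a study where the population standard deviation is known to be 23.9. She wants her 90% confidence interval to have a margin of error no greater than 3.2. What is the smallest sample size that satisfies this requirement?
n ≥ 151

For margin E ≤ 3.2:
n ≥ (z* · σ / E)²
n ≥ (1.645 · 23.9 / 3.2)²
n ≥ 150.95

Minimum n = 151 (rounding up)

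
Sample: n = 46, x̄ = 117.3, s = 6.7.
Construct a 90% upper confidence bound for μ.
μ ≤ 118.59

Upper bound (one-sided):
t* = 1.301 (one-sided for 90%)
Upper bound = x̄ + t* · s/√n = 117.3 + 1.301 · 6.7/√46 = 118.59

We are 90% confident that μ ≤ 118.59.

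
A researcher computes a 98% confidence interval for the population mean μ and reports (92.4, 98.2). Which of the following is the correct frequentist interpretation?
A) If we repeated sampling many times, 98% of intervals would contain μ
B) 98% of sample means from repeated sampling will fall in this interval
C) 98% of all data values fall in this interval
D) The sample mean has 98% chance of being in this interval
A

A) Correct — this is the frequentist long-run coverage interpretation.
B) Wrong — coverage applies to intervals containing μ, not to future x̄ values.
C) Wrong — a CI is about the parameter μ, not individual data values.
D) Wrong — x̄ is observed and sits in the interval by construction.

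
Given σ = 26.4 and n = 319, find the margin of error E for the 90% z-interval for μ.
Margin of error = 2.43

Margin of error = z* · σ/√n
= 1.645 · 26.4/√319
= 1.645 · 26.4/17.8606
= 2.43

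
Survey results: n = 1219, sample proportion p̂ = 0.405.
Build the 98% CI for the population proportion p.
(0.372, 0.438)

Proportion CI:
SE = √(p̂(1-p̂)/n) = √(0.405 · 0.595 / 1219) = 0.01406

z* = 2.326
Margin = z* · SE = 2.326 · 0.01406 = 0.0327

CI: 0.405 ± 0.0327 = (0.372, 0.438)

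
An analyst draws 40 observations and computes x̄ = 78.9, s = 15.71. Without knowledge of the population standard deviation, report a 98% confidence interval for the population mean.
(72.87, 84.93)

t-interval (σ unknown):
df = n - 1 = 39
t* = 2.426 for 98% confidence

Margin of error = t* · s/√n = 2.426 · 15.71/√40 = 6.03

CI: (72.87, 84.93)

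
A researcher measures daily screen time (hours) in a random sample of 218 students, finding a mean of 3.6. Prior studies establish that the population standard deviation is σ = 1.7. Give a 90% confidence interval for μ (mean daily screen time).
(3.41, 3.79)

z-interval (σ known):
z* = 1.645 for 90% confidence

Margin of error = z* · σ/√n = 1.645 · 1.7/√218 = 0.19

CI: (3.6 - 0.19, 3.6 + 0.19) = (3.41, 3.79)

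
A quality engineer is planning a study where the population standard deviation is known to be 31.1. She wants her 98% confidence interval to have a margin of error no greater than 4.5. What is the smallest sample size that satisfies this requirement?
n ≥ 259

For margin E ≤ 4.5:
n ≥ (z* · σ / E)²
n ≥ (2.326 · 31.1 / 4.5)²
n ≥ 258.41

Minimum n = 259 (rounding up)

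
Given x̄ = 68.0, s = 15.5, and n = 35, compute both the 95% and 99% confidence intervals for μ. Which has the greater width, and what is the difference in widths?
99% CI is wider by 3.64

df = 34
95% CI: t* = 2.032, (62.68, 73.32), width = 2 · t* · s/√n = 10.65
99% CI: t* = 2.728, (60.85, 75.15), width = 2 · t* · s/√n = 14.29

The 99% CI is wider by 14.29 - 10.65 = 3.64.
Higher confidence requires a wider interval.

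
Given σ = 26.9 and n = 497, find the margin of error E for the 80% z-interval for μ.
Margin of error = 1.55

Margin of error = z* · σ/√n
= 1.282 · 26.9/√497
= 1.282 · 26.9/22.2935
= 1.55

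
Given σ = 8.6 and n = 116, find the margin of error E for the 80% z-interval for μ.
Margin of error = 1.02

Margin of error = z* · σ/√n
= 1.282 · 8.6/√116
= 1.282 · 8.6/10.7703
= 1.02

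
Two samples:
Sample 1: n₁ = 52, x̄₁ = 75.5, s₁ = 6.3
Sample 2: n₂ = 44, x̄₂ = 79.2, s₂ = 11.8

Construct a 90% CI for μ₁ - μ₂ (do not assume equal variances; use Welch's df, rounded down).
(-7.01, -0.39)

Difference: x̄₁ - x̄₂ = -3.70
SE = √(s₁²/n₁ + s₂²/n₂) = √(6.3²/52 + 11.8²/44) = 1.9819
df = 63.15 → 63 (Welch–Satterthwaite, rounded down)
t* = 1.669

CI: -3.70 ± 1.669 · 1.9819 = -3.70 ± 3.31 = (-7.01, -0.39)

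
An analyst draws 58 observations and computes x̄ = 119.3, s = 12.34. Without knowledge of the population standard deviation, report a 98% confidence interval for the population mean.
(115.42, 123.18)

t-interval (σ unknown):
df = n - 1 = 57
t* = 2.394 for 98% confidence

Margin of error = t* · s/√n = 2.394 · 12.34/√58 = 3.88

CI: (115.42, 123.18)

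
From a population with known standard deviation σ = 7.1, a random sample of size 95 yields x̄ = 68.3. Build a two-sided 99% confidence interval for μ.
(66.42, 70.18)

z-interval (σ known):
z* = 2.576 for 99% confidence

Margin of error = z* · σ/√n = 2.576 · 7.1/√95 = 1.88

CI: (68.3 - 1.88, 68.3 + 1.88) = (66.42, 70.18)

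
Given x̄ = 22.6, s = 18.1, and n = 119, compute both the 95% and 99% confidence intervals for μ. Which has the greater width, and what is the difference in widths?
99% CI is wider by 2.12

df = 118
95% CI: t* = 1.980, (19.31, 25.89), width = 2 · t* · s/√n = 6.57
99% CI: t* = 2.618, (18.26, 26.94), width = 2 · t* · s/√n = 8.69

The 99% CI is wider by 8.69 - 6.57 = 2.12.
Higher confidence requires a wider interval.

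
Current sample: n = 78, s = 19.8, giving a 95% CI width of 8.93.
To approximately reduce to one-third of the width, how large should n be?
n ≈ 702

CI width ∝ 1/√n
To reduce width by factor 3, need √n to grow by 3 → need 3² = 9 times as many samples.

Current: n = 78, width = 8.93
New: n = 702, width ≈ 2.93

Width reduced by factor of 8.93/2.93 = 3.05.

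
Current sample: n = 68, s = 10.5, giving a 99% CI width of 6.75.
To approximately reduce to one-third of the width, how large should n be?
n ≈ 612

CI width ∝ 1/√n
To reduce width by factor 3, need √n to grow by 3 → need 3² = 9 times as many samples.

Current: n = 68, width = 6.75
New: n = 612, width ≈ 2.19

Width reduced by factor of 6.75/2.19 = 3.08.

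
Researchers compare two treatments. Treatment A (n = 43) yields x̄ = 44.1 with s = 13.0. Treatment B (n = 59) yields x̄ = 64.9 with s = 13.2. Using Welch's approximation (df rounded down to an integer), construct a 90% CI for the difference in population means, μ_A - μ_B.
(-25.16, -16.44)

Difference: x̄₁ - x̄₂ = -20.80
SE = √(s₁²/n₁ + s₂²/n₂) = √(13.0²/43 + 13.2²/59) = 2.6236
df = 91.44 → 91 (Welch–Satterthwaite, rounded down)
t* = 1.662

CI: -20.80 ± 1.662 · 2.6236 = -20.80 ± 4.36 = (-25.16, -16.44)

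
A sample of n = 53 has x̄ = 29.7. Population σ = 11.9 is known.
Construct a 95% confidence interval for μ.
(26.50, 32.90)

z-interval (σ known):
z* = 1.960 for 95% confidence

Margin of error = z* · σ/√n = 1.960 · 11.9/√53 = 3.20

CI: (29.7 - 3.20, 29.7 + 3.20) = (26.50, 32.90)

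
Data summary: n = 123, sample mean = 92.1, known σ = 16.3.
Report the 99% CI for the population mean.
(88.31, 95.89)

z-interval (σ known):
z* = 2.576 for 99% confidence

Margin of error = z* · σ/√n = 2.576 · 16.3/√123 = 3.79

CI: (92.1 - 3.79, 92.1 + 3.79) = (88.31, 95.89)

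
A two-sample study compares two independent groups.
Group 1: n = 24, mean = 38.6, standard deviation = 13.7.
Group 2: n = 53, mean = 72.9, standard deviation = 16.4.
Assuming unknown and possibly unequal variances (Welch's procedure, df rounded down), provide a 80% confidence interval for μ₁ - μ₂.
(-38.96, -29.64)

Difference: x̄₁ - x̄₂ = -34.30
SE = √(s₁²/n₁ + s₂²/n₂) = √(13.7²/24 + 16.4²/53) = 3.5910
df = 52.72 → 52 (Welch–Satterthwaite, rounded down)
t* = 1.298

CI: -34.30 ± 1.298 · 3.5910 = -34.30 ± 4.66 = (-38.96, -29.64)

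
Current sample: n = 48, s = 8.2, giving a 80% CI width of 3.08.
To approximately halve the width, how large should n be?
n ≈ 192

CI width ∝ 1/√n
To reduce width by factor 2, need √n to grow by 2 → need 2² = 4 times as many samples.

Current: n = 48, width = 3.08
New: n = 192, width ≈ 1.52

Width reduced by factor of 3.08/1.52 = 2.03.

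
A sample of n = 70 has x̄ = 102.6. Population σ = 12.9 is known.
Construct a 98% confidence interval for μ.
(99.01, 106.19)

z-interval (σ known):
z* = 2.326 for 98% confidence

Margin of error = z* · σ/√n = 2.326 · 12.9/√70 = 3.59

CI: (102.6 - 3.59, 102.6 + 3.59) = (99.01, 106.19)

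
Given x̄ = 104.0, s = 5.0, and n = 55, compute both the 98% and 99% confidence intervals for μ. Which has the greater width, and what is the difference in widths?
99% CI is wider by 0.37

df = 54
98% CI: t* = 2.397, (102.38, 105.62), width = 2 · t* · s/√n = 3.23
99% CI: t* = 2.670, (102.20, 105.80), width = 2 · t* · s/√n = 3.60

The 99% CI is wider by 3.60 - 3.23 = 0.37.
Higher confidence requires a wider interval.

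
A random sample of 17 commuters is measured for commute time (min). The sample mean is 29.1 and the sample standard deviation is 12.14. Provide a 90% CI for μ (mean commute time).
(23.96, 34.24)

t-interval (σ unknown):
df = n - 1 = 16
t* = 1.746 for 90% confidence

Margin of error = t* · s/√n = 1.746 · 12.14/√17 = 5.14

CI: (23.96, 34.24)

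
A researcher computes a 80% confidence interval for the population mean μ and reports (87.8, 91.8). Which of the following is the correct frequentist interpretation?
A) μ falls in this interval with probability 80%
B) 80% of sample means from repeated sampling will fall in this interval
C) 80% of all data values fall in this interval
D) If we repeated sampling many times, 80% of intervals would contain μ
D

A) Wrong — μ is fixed; the randomness lives in the interval, not in μ.
B) Wrong — coverage applies to intervals containing μ, not to future x̄ values.
C) Wrong — a CI is about the parameter μ, not individual data values.
D) Correct — this is the frequentist long-run coverage interpretation.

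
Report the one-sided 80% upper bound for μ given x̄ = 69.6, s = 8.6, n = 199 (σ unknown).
μ ≤ 70.11

Upper bound (one-sided):
t* = 0.843 (one-sided for 80%)
Upper bound = x̄ + t* · s/√n = 69.6 + 0.843 · 8.6/√199 = 70.11

We are 80% confident that μ ≤ 70.11.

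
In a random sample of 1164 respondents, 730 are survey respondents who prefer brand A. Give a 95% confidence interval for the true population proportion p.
(0.599, 0.655)

Proportion CI:
p̂ = 730/1164 = 0.62715
SE = √(p̂(1-p̂)/n) = √(0.62715 · 0.37285 / 1164) = 0.01417

z* = 1.960
Margin = z* · SE = 1.960 · 0.01417 = 0.0278

CI: 0.62715 ± 0.0278 = (0.599, 0.655)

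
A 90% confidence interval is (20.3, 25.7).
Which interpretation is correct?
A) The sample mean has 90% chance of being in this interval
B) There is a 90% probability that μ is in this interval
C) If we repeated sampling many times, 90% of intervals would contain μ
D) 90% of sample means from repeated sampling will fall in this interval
C

A) Wrong — x̄ is observed and sits in the interval by construction.
B) Wrong — μ is fixed; the randomness lives in the interval, not in μ.
C) Correct — this is the frequentist long-run coverage interpretation.
D) Wrong — coverage applies to intervals containing μ, not to future x̄ values.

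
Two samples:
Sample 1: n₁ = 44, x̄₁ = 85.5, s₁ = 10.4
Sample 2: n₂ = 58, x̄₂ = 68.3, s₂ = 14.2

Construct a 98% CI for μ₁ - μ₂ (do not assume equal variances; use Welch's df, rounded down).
(11.44, 22.96)

Difference: x̄₁ - x̄₂ = 17.20
SE = √(s₁²/n₁ + s₂²/n₂) = √(10.4²/44 + 14.2²/58) = 2.4361
df = 99.90 → 99 (Welch–Satterthwaite, rounded down)
t* = 2.365

CI: 17.20 ± 2.365 · 2.4361 = 17.20 ± 5.76 = (11.44, 22.96)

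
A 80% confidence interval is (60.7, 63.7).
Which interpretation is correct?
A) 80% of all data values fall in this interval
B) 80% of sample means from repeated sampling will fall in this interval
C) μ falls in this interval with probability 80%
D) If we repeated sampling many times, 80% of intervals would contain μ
D

A) Wrong — a CI is about the parameter μ, not individual data values.
B) Wrong — coverage applies to intervals containing μ, not to future x̄ values.
C) Wrong — μ is fixed; the randomness lives in the interval, not in μ.
D) Correct — this is the frequentist long-run coverage interpretation.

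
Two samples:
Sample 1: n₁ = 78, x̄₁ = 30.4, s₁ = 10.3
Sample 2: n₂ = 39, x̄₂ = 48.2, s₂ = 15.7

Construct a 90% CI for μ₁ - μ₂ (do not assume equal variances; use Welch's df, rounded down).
(-22.44, -13.16)

Difference: x̄₁ - x̄₂ = -17.80
SE = √(s₁²/n₁ + s₂²/n₂) = √(10.3²/78 + 15.7²/39) = 2.7714
df = 54.86 → 54 (Welch–Satterthwaite, rounded down)
t* = 1.674

CI: -17.80 ± 1.674 · 2.7714 = -17.80 ± 4.64 = (-22.44, -13.16)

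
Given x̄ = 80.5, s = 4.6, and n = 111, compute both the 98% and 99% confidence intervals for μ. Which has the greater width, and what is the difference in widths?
99% CI is wider by 0.23

df = 110
98% CI: t* = 2.361, (79.47, 81.53), width = 2 · t* · s/√n = 2.06
99% CI: t* = 2.621, (79.36, 81.64), width = 2 · t* · s/√n = 2.29

The 99% CI is wider by 2.29 - 2.06 = 0.23.
Higher confidence requires a wider interval.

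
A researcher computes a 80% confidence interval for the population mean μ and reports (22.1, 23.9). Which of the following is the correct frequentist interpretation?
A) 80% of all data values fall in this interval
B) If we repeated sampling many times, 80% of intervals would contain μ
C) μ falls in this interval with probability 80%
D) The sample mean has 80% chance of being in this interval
B

A) Wrong — a CI is about the parameter μ, not individual data values.
B) Correct — this is the frequentist long-run coverage interpretation.
C) Wrong — μ is fixed; the randomness lives in the interval, not in μ.
D) Wrong — x̄ is observed and sits in the interval by construction.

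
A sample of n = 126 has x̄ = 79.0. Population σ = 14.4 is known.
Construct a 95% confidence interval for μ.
(76.49, 81.51)

z-interval (σ known):
z* = 1.960 for 95% confidence

Margin of error = z* · σ/√n = 1.960 · 14.4/√126 = 2.51

CI: (79.0 - 2.51, 79.0 + 2.51) = (76.49, 81.51)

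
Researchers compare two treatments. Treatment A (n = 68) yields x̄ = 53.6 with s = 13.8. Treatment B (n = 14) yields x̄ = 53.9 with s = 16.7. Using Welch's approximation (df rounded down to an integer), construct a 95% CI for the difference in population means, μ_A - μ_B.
(-10.41, 9.81)

Difference: x̄₁ - x̄₂ = -0.30
SE = √(s₁²/n₁ + s₂²/n₂) = √(13.8²/68 + 16.7²/14) = 4.7667
df = 16.85 → 16 (Welch–Satterthwaite, rounded down)
t* = 2.120

CI: -0.30 ± 2.120 · 4.7667 = -0.30 ± 10.11 = (-10.41, 9.81)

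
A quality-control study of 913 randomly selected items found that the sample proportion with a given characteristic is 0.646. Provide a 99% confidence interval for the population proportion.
(0.605, 0.687)

Proportion CI:
SE = √(p̂(1-p̂)/n) = √(0.646 · 0.354 / 913) = 0.01583

z* = 2.576
Margin = z* · SE = 2.576 · 0.01583 = 0.0408

CI: 0.646 ± 0.0408 = (0.605, 0.687)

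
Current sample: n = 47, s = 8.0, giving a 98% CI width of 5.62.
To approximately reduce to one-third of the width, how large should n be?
n ≈ 423

CI width ∝ 1/√n
To reduce width by factor 3, need √n to grow by 3 → need 3² = 9 times as many samples.

Current: n = 47, width = 5.62
New: n = 423, width ≈ 1.82

Width reduced by factor of 5.62/1.82 = 3.09.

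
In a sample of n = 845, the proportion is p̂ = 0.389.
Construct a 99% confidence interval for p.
(0.346, 0.432)

Proportion CI:
SE = √(p̂(1-p̂)/n) = √(0.389 · 0.611 / 845) = 0.01677

z* = 2.576
Margin = z* · SE = 2.576 · 0.01677 = 0.0432

CI: 0.389 ± 0.0432 = (0.346, 0.432)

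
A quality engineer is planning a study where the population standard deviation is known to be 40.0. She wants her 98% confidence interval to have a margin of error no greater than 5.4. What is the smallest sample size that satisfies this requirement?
n ≥ 297

For margin E ≤ 5.4:
n ≥ (z* · σ / E)²
n ≥ (2.326 · 40.0 / 5.4)²
n ≥ 296.86

Minimum n = 297 (rounding up)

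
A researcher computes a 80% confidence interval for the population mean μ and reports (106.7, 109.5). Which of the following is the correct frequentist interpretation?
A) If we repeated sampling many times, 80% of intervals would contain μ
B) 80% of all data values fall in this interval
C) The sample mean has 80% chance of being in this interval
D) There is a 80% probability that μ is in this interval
A

A) Correct — this is the frequentist long-run coverage interpretation.
B) Wrong — a CI is about the parameter μ, not individual data values.
C) Wrong — x̄ is observed and sits in the interval by construction.
D) Wrong — μ is fixed; the randomness lives in the interval, not in μ.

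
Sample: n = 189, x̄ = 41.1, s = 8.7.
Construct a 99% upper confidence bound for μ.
μ ≤ 42.58

Upper bound (one-sided):
t* = 2.346 (one-sided for 99%)
Upper bound = x̄ + t* · s/√n = 41.1 + 2.346 · 8.7/√189 = 42.58

We are 99% confident that μ ≤ 42.58.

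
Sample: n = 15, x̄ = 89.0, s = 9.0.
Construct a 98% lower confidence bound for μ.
μ ≥ 83.74

Lower bound (one-sided):
t* = 2.264 (one-sided for 98%)
Lower bound = x̄ - t* · s/√n = 89.0 - 2.264 · 9.0/√15 = 83.74

We are 98% confident that μ ≥ 83.74.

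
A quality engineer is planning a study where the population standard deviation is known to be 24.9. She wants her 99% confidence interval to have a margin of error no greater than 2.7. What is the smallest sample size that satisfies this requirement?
n ≥ 565

For margin E ≤ 2.7:
n ≥ (z* · σ / E)²
n ≥ (2.576 · 24.9 / 2.7)²
n ≥ 564.37

Minimum n = 565 (rounding up)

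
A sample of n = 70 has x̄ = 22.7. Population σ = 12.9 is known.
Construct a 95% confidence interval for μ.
(19.68, 25.72)

z-interval (σ known):
z* = 1.960 for 95% confidence

Margin of error = z* · σ/√n = 1.960 · 12.9/√70 = 3.02

CI: (22.7 - 3.02, 22.7 + 3.02) = (19.68, 25.72)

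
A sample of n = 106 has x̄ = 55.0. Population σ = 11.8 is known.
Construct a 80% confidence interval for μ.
(53.53, 56.47)

z-interval (σ known):
z* = 1.282 for 80% confidence

Margin of error = z* · σ/√n = 1.282 · 11.8/√106 = 1.47

CI: (55.0 - 1.47, 55.0 + 1.47) = (53.53, 56.47)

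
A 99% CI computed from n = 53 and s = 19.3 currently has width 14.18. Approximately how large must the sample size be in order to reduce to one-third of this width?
n ≈ 477

CI width ∝ 1/√n
To reduce width by factor 3, need √n to grow by 3 → need 3² = 9 times as many samples.

Current: n = 53, width = 14.18
New: n = 477, width ≈ 4.57

Width reduced by factor of 14.18/4.57 = 3.10.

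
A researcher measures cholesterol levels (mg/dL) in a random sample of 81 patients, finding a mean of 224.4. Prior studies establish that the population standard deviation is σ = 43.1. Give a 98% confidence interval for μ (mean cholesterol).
(213.26, 235.54)

z-interval (σ known):
z* = 2.326 for 98% confidence

Margin of error = z* · σ/√n = 2.326 · 43.1/√81 = 11.14

CI: (224.4 - 11.14, 224.4 + 11.14) = (213.26, 235.54)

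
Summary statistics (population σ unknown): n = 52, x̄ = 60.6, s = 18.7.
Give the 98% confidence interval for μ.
(54.37, 66.83)

t-interval (σ unknown):
df = n - 1 = 51
t* = 2.402 for 98% confidence

Margin of error = t* · s/√n = 2.402 · 18.7/√52 = 6.23

CI: (54.37, 66.83)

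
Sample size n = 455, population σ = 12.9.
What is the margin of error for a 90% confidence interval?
Margin of error = 0.99

Margin of error = z* · σ/√n
= 1.645 · 12.9/√455
= 1.645 · 12.9/21.3307
= 0.99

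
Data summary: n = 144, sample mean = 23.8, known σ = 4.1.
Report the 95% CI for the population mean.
(23.13, 24.47)

z-interval (σ known):
z* = 1.960 for 95% confidence

Margin of error = z* · σ/√n = 1.960 · 4.1/√144 = 0.67

CI: (23.8 - 0.67, 23.8 + 0.67) = (23.13, 24.47)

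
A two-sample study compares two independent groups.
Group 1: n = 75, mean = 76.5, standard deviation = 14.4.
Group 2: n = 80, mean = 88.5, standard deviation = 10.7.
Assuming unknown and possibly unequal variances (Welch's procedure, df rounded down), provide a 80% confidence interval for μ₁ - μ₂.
(-14.64, -9.36)

Difference: x̄₁ - x̄₂ = -12.00
SE = √(s₁²/n₁ + s₂²/n₂) = √(14.4²/75 + 10.7²/80) = 2.0484
df = 136.24 → 136 (Welch–Satterthwaite, rounded down)
t* = 1.288

CI: -12.00 ± 1.288 · 2.0484 = -12.00 ± 2.64 = (-14.64, -9.36)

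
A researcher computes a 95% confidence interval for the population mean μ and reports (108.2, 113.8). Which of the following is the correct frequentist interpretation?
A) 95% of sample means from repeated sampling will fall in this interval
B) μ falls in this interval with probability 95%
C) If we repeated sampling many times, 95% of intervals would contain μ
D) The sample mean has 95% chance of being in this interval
C

A) Wrong — coverage applies to intervals containing μ, not to future x̄ values.
B) Wrong — μ is fixed; the randomness lives in the interval, not in μ.
C) Correct — this is the frequentist long-run coverage interpretation.
D) Wrong — x̄ is observed and sits in the interval by construction.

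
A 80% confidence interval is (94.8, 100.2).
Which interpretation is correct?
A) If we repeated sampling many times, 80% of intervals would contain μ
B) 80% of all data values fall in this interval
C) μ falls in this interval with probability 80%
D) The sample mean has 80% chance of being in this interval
A

A) Correct — this is the frequentist long-run coverage interpretation.
B) Wrong — a CI is about the parameter μ, not individual data values.
C) Wrong — μ is fixed; the randomness lives in the interval, not in μ.
D) Wrong — x̄ is observed and sits in the interval by construction.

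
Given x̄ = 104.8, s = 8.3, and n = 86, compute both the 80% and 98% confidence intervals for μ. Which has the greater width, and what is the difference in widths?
98% CI is wider by 1.93

df = 85
80% CI: t* = 1.292, (103.64, 105.96), width = 2 · t* · s/√n = 2.31
98% CI: t* = 2.371, (102.68, 106.92), width = 2 · t* · s/√n = 4.24

The 98% CI is wider by 4.24 - 2.31 = 1.93.
Higher confidence requires a wider interval.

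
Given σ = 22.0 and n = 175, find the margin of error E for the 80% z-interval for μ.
Margin of error = 2.13

Margin of error = z* · σ/√n
= 1.282 · 22.0/√175
= 1.282 · 22.0/13.2288
= 2.13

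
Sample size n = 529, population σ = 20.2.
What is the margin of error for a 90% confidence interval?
Margin of error = 1.44

Margin of error = z* · σ/√n
= 1.645 · 20.2/√529
= 1.645 · 20.2/23.0000
= 1.44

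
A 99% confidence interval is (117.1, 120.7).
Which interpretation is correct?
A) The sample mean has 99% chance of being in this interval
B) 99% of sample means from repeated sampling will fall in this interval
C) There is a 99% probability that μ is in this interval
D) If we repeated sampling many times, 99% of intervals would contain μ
D

A) Wrong — x̄ is observed and sits in the interval by construction.
B) Wrong — coverage applies to intervals containing μ, not to future x̄ values.
C) Wrong — μ is fixed; the randomness lives in the interval, not in μ.
D) Correct — this is the frequentist long-run coverage interpretation.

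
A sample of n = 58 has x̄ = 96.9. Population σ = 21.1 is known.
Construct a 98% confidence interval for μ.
(90.46, 103.34)

z-interval (σ known):
z* = 2.326 for 98% confidence

Margin of error = z* · σ/√n = 2.326 · 21.1/√58 = 6.44

CI: (96.9 - 6.44, 96.9 + 6.44) = (90.46, 103.34)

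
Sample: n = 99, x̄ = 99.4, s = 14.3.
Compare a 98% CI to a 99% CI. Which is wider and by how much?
99% CI is wider by 0.75

df = 98
98% CI: t* = 2.365, (96.00, 102.80), width = 2 · t* · s/√n = 6.80
99% CI: t* = 2.627, (95.62, 103.18), width = 2 · t* · s/√n = 7.55

The 99% CI is wider by 7.55 - 6.80 = 0.75.
Higher confidence requires a wider interval.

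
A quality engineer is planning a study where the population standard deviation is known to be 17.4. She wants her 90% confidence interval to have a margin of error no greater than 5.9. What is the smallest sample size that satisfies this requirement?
n ≥ 24

For margin E ≤ 5.9:
n ≥ (z* · σ / E)²
n ≥ (1.645 · 17.4 / 5.9)²
n ≥ 23.54

Minimum n = 24 (rounding up)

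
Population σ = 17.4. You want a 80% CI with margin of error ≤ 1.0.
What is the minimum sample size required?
n ≥ 498

For margin E ≤ 1.0:
n ≥ (z* · σ / E)²
n ≥ (1.282 · 17.4 / 1.0)²
n ≥ 497.59

Minimum n = 498 (rounding up)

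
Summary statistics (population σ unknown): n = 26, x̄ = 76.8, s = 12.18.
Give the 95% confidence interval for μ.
(71.88, 81.72)

t-interval (σ unknown):
df = n - 1 = 25
t* = 2.060 for 95% confidence

Margin of error = t* · s/√n = 2.060 · 12.18/√26 = 4.92

CI: (71.88, 81.72)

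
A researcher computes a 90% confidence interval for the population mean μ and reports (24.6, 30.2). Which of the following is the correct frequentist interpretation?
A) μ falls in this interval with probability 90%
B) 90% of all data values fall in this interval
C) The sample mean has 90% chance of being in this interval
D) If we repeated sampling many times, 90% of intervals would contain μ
D

A) Wrong — μ is fixed; the randomness lives in the interval, not in μ.
B) Wrong — a CI is about the parameter μ, not individual data values.
C) Wrong — x̄ is observed and sits in the interval by construction.
D) Correct — this is the frequentist long-run coverage interpretation.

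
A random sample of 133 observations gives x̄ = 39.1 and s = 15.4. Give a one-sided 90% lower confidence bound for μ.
μ ≥ 37.38

Lower bound (one-sided):
t* = 1.288 (one-sided for 90%)
Lower bound = x̄ - t* · s/√n = 39.1 - 1.288 · 15.4/√133 = 37.38

We are 90% confident that μ ≥ 37.38.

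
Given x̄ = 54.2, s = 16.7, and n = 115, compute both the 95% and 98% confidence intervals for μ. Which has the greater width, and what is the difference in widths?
98% CI is wider by 1.18

df = 114
95% CI: t* = 1.981, (51.12, 57.28), width = 2 · t* · s/√n = 6.17
98% CI: t* = 2.360, (50.52, 57.88), width = 2 · t* · s/√n = 7.35

The 98% CI is wider by 7.35 - 6.17 = 1.18.
Higher confidence requires a wider interval.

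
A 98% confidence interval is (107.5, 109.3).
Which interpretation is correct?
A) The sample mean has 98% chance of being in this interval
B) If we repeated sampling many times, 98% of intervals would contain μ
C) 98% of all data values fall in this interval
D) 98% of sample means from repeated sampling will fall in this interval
B

A) Wrong — x̄ is observed and sits in the interval by construction.
B) Correct — this is the frequentist long-run coverage interpretation.
C) Wrong — a CI is about the parameter μ, not individual data values.
D) Wrong — coverage applies to intervals containing μ, not to future x̄ values.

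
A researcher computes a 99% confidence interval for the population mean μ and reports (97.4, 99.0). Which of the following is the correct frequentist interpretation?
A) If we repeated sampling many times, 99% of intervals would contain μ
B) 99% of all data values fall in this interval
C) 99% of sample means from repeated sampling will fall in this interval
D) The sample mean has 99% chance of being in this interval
A

A) Correct — this is the frequentist long-run coverage interpretation.
B) Wrong — a CI is about the parameter μ, not individual data values.
C) Wrong — coverage applies to intervals containing μ, not to future x̄ values.
D) Wrong — x̄ is observed and sits in the interval by construction.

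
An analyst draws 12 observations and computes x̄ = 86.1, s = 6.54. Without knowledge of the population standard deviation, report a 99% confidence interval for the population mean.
(80.24, 91.96)

t-interval (σ unknown):
df = n - 1 = 11
t* = 3.106 for 99% confidence

Margin of error = t* · s/√n = 3.106 · 6.54/√12 = 5.86

CI: (80.24, 91.96)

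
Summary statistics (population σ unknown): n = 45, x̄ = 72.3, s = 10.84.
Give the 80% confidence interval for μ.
(70.20, 74.40)

t-interval (σ unknown):
df = n - 1 = 44
t* = 1.301 for 80% confidence

Margin of error = t* · s/√n = 1.301 · 10.84/√45 = 2.10

CI: (70.20, 74.40)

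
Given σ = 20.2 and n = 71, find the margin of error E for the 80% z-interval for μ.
Margin of error = 3.07

Margin of error = z* · σ/√n
= 1.282 · 20.2/√71
= 1.282 · 20.2/8.4261
= 3.07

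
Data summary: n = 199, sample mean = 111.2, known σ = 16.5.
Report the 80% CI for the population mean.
(109.70, 112.70)

z-interval (σ known):
z* = 1.282 for 80% confidence

Margin of error = z* · σ/√n = 1.282 · 16.5/√199 = 1.50

CI: (111.2 - 1.50, 111.2 + 1.50) = (109.70, 112.70)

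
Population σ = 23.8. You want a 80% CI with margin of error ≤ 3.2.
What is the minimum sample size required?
n ≥ 91

For margin E ≤ 3.2:
n ≥ (z* · σ / E)²
n ≥ (1.282 · 23.8 / 3.2)²
n ≥ 90.91

Minimum n = 91 (rounding up)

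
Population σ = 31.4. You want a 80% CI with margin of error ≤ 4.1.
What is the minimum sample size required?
n ≥ 97

For margin E ≤ 4.1:
n ≥ (z* · σ / E)²
n ≥ (1.282 · 31.4 / 4.1)²
n ≥ 96.40

Minimum n = 97 (rounding up)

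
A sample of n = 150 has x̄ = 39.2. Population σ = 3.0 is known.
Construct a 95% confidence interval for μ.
(38.72, 39.68)

z-interval (σ known):
z* = 1.960 for 95% confidence

Margin of error = z* · σ/√n = 1.960 · 3.0/√150 = 0.48

CI: (39.2 - 0.48, 39.2 + 0.48) = (38.72, 39.68)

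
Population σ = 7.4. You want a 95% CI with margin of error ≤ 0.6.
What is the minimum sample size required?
n ≥ 585

For margin E ≤ 0.6:
n ≥ (z* · σ / E)²
n ≥ (1.960 · 7.4 / 0.6)²
n ≥ 584.35

Minimum n = 585 (rounding up)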